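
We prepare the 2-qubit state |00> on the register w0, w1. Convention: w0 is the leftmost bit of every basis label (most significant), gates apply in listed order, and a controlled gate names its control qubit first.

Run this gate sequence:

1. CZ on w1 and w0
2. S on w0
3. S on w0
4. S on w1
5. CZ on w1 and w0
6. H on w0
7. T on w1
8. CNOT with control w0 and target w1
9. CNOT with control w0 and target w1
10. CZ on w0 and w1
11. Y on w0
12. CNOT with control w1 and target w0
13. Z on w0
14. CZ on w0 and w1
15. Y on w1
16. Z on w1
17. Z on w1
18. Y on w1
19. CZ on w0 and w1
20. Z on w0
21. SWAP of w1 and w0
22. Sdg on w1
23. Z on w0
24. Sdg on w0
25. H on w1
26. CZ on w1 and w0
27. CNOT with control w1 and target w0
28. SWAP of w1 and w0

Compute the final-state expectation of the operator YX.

The observable YX averages to -1. Key observation: steps 13-20 multiply out to the identity, so the circuit reduces to the remaining gates.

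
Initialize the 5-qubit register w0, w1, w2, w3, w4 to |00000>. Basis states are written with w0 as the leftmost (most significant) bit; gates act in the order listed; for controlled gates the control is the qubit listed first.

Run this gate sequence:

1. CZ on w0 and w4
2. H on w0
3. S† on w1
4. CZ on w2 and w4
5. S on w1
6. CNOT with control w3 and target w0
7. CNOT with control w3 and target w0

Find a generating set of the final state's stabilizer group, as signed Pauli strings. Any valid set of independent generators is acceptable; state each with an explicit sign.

The final state is stabilized by the group generated by +XIIII, +IZIII, +IIZII, +IIIZI, +IIIIZ; other independent generating sets are equally valid. Key observation: steps 6-7 multiply out to the identity, so the circuit reduces to the remaining gates.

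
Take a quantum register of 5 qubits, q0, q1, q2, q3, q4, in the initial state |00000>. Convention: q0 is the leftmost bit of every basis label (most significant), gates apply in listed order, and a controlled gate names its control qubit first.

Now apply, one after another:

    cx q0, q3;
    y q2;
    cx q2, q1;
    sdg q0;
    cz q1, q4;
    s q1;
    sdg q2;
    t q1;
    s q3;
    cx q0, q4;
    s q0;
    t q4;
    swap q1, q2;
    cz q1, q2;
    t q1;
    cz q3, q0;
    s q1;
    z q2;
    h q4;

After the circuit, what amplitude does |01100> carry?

The final state's coefficient on |01100> equals -sqrt(2)*I/2.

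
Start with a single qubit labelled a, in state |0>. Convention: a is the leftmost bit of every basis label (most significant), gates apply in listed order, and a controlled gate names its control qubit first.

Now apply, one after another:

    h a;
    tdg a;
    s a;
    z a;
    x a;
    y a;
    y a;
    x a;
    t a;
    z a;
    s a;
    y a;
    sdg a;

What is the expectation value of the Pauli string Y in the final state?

The observable Y averages to -1.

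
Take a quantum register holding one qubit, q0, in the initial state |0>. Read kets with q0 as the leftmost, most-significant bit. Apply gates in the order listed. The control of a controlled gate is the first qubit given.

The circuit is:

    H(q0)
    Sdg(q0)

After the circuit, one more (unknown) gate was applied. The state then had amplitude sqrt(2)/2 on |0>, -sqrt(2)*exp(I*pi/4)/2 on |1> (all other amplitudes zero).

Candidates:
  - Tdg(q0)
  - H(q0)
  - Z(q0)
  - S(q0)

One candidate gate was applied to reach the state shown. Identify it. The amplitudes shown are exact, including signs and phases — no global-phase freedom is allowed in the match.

The unique candidate consistent with the amplitudes is Tdg(q0).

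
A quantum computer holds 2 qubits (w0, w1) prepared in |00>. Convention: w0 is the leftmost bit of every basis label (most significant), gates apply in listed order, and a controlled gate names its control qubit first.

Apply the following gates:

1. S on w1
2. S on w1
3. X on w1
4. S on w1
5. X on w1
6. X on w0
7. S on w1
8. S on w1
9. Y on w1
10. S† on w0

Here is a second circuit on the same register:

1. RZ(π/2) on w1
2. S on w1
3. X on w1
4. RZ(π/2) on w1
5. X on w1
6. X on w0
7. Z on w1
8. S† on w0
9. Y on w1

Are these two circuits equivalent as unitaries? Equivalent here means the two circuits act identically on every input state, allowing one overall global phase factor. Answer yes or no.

Yes — the two circuits implement the same unitary up to a global phase.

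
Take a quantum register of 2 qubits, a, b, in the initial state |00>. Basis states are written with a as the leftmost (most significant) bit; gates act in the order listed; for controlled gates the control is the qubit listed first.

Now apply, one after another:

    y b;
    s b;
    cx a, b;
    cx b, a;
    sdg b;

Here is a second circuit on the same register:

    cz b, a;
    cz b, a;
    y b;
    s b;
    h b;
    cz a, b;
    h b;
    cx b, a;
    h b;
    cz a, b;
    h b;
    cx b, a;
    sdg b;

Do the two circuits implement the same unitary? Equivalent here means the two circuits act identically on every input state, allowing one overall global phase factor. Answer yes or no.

No — the two circuits implement different unitaries, even allowing a global phase.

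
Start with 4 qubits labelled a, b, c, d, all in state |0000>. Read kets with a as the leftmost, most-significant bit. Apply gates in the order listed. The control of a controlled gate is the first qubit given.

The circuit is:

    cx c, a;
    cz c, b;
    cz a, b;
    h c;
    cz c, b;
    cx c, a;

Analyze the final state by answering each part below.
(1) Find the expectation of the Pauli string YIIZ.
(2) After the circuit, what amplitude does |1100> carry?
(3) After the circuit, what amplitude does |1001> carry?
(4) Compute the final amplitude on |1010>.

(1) In the final state, YIIZ has expectation 0.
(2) |1100> carries amplitude 0 in the final state.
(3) |1001> carries amplitude 0 in the final state.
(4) The final state's coefficient on |1010> equals sqrt(2)/2.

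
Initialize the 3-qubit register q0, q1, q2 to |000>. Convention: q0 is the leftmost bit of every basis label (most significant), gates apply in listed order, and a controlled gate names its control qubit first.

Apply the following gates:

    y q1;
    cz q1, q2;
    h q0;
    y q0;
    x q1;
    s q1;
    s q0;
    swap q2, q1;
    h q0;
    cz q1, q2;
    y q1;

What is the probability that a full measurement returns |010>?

The probability of measuring |010> is 1/2.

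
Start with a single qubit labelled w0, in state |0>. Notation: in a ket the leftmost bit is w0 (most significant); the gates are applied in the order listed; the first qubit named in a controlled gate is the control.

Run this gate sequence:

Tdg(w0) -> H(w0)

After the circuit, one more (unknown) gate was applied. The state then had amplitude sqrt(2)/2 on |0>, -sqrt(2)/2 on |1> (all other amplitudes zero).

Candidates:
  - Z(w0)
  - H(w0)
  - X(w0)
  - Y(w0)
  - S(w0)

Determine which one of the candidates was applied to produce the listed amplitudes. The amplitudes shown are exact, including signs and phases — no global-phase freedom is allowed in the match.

The unique candidate consistent with the amplitudes is Z(w0).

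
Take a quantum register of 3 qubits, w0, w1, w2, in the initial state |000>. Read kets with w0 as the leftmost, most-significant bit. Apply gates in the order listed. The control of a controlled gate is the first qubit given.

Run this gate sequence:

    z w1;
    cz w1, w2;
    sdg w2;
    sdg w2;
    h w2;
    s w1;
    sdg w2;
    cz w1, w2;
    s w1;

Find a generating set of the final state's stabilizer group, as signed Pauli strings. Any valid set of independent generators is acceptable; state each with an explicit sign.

The final state is stabilized by the group generated by -IIY, +ZII, +IZI; other independent generating sets are equally valid.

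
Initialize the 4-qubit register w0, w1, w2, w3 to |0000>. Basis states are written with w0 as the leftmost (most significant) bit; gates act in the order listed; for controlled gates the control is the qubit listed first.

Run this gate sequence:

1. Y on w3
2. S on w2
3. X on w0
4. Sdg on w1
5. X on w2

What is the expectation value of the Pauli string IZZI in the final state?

The expectation value of IZZI is -1.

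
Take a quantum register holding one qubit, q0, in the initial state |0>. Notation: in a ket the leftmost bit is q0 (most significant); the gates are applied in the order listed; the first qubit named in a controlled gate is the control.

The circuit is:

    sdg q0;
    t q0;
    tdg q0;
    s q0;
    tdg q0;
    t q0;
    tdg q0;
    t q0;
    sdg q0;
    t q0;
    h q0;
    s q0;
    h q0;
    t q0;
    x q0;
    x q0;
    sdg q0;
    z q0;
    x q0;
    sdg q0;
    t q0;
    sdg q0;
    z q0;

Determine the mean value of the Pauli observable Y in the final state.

In the final state, Y has expectation 0. Key observation: gates 3-10 undo each other exactly, leaving only the rest of the circuit to track.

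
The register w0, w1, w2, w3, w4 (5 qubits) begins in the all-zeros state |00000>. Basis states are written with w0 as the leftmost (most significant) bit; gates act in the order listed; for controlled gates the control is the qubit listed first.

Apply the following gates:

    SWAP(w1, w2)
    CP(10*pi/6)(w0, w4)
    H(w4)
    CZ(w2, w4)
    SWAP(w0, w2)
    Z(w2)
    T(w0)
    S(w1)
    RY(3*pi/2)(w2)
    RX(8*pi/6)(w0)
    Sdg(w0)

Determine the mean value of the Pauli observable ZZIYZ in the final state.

The expectation value of ZZIYZ is 0.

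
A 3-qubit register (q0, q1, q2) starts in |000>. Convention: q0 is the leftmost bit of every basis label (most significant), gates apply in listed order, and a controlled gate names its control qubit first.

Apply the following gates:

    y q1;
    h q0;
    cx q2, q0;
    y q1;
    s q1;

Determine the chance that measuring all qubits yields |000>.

Outcome |000> occurs with probability 1/2.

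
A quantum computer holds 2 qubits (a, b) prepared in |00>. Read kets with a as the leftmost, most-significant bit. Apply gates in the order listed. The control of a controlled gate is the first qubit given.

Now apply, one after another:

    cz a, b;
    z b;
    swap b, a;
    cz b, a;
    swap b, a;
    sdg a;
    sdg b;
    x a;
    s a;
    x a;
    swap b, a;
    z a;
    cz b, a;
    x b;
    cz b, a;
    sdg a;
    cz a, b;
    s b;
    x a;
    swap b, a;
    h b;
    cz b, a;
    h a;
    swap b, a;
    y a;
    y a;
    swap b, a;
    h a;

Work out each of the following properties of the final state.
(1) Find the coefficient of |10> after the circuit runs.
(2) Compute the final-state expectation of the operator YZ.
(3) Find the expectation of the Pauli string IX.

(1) |10> carries amplitude -sqrt(2)/2 in the final state. Key observation: gates 23-28 undo each other exactly, leaving only the rest of the circuit to track.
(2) In the final state, YZ has expectation 0.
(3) In the final state, IX has expectation 1.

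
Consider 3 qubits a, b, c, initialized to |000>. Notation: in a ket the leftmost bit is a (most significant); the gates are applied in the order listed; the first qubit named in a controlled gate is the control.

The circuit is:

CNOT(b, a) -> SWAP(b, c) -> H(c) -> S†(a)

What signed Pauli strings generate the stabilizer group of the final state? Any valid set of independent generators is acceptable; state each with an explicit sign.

One valid set of independent stabilizer generators is +IIX, +ZII, +IZI (any independent generating set of the same group is equally correct).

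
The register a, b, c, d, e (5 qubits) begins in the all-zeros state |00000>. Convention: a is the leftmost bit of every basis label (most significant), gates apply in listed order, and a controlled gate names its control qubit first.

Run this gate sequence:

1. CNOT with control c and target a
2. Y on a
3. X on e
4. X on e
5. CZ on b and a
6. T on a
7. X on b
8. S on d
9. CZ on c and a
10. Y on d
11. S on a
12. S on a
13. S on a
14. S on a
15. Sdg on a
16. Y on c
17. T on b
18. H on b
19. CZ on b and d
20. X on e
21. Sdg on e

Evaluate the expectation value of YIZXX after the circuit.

In the final state, YIZXX has expectation 0. Key observation: steps 11-14 multiply out to the identity, so the circuit reduces to the remaining gates.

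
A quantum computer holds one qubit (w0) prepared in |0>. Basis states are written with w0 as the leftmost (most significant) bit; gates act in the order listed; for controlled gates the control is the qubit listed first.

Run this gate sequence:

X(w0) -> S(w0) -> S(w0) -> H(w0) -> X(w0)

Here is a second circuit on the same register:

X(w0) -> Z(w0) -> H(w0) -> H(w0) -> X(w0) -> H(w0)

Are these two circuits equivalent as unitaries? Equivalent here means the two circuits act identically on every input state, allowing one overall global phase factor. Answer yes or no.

No: there is an input state on which the two circuits produce genuinely different outputs (not merely differing by a phase).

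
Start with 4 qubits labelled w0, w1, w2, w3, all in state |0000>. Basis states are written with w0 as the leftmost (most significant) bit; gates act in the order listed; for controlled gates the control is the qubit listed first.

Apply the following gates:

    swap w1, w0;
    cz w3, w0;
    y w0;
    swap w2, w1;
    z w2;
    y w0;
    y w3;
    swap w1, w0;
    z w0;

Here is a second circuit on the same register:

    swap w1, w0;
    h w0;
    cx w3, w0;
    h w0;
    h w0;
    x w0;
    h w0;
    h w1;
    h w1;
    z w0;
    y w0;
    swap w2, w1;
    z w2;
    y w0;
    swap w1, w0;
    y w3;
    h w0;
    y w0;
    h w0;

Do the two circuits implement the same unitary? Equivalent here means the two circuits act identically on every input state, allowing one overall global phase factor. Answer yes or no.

No, they are not equivalent — no single phase factor reconciles the two unitaries.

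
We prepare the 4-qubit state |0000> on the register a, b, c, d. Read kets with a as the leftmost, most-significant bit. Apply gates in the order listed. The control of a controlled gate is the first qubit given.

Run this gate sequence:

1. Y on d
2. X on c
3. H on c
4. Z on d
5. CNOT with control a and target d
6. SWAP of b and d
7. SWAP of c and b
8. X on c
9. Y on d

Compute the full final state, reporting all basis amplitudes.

After the circuit, the state carries amplitude sqrt(2)/2 on |0001>, -sqrt(2)/2 on |0101>, and 0 on every other basis state.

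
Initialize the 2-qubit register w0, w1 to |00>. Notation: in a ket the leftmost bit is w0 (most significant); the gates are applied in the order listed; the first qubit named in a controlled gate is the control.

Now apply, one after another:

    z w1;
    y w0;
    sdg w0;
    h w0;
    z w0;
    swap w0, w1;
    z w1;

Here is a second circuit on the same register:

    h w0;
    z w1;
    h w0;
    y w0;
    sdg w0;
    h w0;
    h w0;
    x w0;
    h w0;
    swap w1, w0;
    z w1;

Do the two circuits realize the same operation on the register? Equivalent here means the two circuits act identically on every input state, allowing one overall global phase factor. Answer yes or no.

Yes — the two circuits implement the same unitary up to a global phase.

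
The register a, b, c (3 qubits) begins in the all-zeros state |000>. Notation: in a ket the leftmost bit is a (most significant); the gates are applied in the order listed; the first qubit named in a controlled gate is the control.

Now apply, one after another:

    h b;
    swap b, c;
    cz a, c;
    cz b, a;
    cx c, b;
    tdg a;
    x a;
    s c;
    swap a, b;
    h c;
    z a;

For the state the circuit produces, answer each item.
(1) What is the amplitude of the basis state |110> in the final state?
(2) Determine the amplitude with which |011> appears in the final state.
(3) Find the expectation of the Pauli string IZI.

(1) The final state's coefficient on |110> equals -I/2.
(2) |011> carries amplitude 1/2 in the final state.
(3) In the final state, IZI has expectation -1.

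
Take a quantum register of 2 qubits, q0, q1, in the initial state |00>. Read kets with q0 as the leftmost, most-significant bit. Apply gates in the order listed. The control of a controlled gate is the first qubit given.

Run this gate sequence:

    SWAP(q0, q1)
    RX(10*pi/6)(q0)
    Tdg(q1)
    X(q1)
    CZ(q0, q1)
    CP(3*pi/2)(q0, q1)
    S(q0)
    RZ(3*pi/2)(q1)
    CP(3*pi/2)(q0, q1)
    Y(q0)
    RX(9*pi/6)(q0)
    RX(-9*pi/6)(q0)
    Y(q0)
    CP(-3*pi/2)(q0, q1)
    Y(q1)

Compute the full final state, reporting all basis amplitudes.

After the circuit, the state carries amplitude -sqrt(3)*exp(I*pi/4)/2 on |00>, 0 on |01>, exp(3*I*pi/4)/2 on |10>, 0 on |11>. Key observation: gates 9-14 undo each other exactly, leaving only the rest of the circuit to track.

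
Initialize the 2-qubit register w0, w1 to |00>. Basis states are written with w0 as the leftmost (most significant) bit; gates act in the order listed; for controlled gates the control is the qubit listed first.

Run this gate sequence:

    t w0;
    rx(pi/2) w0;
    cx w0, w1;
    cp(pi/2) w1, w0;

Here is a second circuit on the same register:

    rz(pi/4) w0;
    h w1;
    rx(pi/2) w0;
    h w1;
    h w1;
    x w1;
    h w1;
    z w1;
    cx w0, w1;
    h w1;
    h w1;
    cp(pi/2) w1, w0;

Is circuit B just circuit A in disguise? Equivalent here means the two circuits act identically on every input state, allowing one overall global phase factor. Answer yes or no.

Yes, they are equivalent — the unitaries differ by at most a global phase.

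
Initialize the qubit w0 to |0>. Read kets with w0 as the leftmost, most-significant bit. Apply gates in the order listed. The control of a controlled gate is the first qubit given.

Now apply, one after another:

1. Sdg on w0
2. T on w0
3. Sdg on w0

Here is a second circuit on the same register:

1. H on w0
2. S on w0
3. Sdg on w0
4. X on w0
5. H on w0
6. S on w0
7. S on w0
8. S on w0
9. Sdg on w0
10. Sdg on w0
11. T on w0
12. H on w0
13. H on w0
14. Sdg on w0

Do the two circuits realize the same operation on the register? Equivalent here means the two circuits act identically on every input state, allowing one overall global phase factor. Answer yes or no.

Yes: on every input state the two circuits agree up to one overall phase factor.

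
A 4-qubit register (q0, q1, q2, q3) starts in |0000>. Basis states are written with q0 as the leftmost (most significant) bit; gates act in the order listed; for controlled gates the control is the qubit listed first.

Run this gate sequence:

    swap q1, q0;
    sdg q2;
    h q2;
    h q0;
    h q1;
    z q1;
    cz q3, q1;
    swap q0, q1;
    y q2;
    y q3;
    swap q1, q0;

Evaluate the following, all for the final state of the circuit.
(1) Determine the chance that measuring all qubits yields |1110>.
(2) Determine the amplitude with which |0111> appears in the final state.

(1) A full measurement returns |1110> with probability 0.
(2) The final state's coefficient on |0111> equals sqrt(2)/4.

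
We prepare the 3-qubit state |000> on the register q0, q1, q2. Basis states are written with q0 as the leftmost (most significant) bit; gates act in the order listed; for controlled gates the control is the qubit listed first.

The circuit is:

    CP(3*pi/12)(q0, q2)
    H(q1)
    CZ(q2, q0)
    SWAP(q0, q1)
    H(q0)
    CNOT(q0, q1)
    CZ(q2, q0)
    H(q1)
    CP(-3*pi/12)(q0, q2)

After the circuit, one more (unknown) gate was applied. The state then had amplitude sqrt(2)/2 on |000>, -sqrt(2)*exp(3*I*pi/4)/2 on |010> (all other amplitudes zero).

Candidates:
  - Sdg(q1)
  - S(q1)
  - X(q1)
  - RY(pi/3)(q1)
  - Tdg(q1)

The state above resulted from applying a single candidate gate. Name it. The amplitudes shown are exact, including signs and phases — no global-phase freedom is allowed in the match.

The unique candidate consistent with the amplitudes is Tdg(q1).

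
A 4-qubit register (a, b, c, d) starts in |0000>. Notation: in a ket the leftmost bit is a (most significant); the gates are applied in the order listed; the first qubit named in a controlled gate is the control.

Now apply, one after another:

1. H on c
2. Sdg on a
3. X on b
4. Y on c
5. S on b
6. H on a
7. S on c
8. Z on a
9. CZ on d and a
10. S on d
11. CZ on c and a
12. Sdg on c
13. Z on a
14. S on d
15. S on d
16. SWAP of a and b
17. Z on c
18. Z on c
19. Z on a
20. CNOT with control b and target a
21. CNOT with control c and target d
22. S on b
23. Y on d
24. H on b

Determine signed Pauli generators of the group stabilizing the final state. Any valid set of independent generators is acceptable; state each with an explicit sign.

One valid set of independent stabilizer generators is +YZIZ, -ZXII, -ZIXX, -IIZZ (any independent generating set of the same group is equally correct).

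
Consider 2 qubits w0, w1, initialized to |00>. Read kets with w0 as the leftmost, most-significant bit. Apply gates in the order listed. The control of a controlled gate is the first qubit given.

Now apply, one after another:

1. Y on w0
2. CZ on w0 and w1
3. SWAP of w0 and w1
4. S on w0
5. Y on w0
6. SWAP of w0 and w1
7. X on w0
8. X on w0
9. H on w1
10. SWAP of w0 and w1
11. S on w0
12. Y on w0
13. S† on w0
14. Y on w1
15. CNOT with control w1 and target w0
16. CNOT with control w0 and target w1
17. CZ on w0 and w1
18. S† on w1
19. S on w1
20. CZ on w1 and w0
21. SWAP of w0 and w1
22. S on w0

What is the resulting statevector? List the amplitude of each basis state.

The resulting statevector has amplitude -sqrt(2)*I/2 on |00>, 0 on |01>, 0 on |10>, -sqrt(2)/2 on |11>.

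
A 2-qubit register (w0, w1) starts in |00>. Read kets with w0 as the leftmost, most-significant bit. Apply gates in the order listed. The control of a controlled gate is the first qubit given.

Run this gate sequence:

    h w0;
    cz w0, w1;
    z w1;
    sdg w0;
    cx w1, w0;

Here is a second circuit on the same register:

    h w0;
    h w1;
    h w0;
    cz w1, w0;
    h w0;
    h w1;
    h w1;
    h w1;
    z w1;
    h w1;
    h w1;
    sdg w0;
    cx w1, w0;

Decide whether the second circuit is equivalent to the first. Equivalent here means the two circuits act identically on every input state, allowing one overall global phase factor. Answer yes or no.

No: there is an input state on which the two circuits produce genuinely different outputs (not merely differing by a phase).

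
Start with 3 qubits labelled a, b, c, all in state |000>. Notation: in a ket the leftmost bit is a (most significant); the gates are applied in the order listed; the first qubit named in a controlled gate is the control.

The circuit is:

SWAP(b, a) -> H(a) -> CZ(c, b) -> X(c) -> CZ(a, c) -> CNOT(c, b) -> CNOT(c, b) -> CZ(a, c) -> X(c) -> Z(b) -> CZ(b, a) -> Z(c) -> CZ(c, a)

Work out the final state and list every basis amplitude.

The final amplitudes are sqrt(2)/2 on |000>, sqrt(2)/2 on |100>, and 0 on every other basis state.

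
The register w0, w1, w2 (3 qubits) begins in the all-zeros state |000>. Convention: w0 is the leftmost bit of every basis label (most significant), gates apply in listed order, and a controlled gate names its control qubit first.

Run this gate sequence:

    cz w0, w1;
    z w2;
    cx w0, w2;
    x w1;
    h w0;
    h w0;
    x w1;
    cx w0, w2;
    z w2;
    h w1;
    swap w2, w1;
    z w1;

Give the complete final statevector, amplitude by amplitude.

The final amplitudes are sqrt(2)/2 on |000>, sqrt(2)/2 on |001>, and 0 on every other basis state. Key observation: gates 2-9 undo each other exactly, leaving only the rest of the circuit to track.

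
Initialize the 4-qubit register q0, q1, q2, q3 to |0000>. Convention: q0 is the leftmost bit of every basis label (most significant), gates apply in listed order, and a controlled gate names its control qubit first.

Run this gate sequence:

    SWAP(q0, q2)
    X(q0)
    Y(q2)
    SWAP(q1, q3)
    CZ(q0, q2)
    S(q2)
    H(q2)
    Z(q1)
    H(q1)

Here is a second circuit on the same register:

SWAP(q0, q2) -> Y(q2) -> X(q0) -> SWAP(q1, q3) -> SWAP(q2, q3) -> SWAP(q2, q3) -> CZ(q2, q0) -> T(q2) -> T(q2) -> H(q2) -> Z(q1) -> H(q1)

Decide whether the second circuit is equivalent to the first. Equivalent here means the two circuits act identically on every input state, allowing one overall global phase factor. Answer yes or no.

Yes: on every input state the two circuits agree up to one overall phase factor.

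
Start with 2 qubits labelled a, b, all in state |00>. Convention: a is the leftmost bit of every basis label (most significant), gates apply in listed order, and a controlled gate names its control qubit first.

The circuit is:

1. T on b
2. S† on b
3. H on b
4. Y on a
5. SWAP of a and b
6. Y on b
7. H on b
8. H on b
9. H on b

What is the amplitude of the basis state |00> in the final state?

The final state's coefficient on |00> equals 1/2. Key observation: gates 8-9 undo each other exactly, leaving only the rest of the circuit to track.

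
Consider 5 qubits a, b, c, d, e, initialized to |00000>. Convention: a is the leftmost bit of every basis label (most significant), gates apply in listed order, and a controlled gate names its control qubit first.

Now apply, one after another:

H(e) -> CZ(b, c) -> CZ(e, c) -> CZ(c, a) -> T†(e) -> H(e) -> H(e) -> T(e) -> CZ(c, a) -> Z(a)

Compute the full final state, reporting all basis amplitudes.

The final amplitudes are sqrt(2)/2 on |00000>, sqrt(2)/2 on |00001>, and 0 on every other basis state. Key observation: gates 4-9 undo each other exactly, leaving only the rest of the circuit to track.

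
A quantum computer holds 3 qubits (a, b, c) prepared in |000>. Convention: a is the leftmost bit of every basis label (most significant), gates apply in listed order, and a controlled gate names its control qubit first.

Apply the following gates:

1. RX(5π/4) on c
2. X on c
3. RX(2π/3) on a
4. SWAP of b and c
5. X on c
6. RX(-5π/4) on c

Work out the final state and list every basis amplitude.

The final amplitudes are sqrt(2)/8 + 1/4 on |000>, sqrt(2)*I/8 on |001>, -sqrt(2)*I/8 on |010>, 1/4 - sqrt(2)/8 on |011>, I*(-2*sqrt(3) - sqrt(6))/8 on |100>, sqrt(6)/8 on |101>, -sqrt(6)/8 on |110>, I*(-2*sqrt(3) + sqrt(6))/8 on |111>.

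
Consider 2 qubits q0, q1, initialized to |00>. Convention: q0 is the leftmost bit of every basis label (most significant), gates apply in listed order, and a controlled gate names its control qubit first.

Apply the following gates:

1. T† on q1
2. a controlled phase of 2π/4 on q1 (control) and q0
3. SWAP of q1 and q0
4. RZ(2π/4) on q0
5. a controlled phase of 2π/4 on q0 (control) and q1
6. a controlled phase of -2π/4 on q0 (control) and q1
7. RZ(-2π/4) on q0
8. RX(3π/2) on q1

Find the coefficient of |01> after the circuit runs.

|01> carries amplitude -sqrt(2)*I/2 in the final state. Key observation: steps 4-7 multiply out to the identity, so the circuit reduces to the remaining gates.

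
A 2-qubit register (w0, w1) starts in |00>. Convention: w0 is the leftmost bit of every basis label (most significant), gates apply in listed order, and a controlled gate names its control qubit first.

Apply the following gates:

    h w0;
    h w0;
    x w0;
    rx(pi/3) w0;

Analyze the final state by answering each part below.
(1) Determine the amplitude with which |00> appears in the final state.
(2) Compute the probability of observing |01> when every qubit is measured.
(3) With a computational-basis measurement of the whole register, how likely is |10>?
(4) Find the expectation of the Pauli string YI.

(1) The final state's coefficient on |00> equals -I/2. Key observation: steps 1-2 multiply out to the identity, so the circuit reduces to the remaining gates.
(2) The probability of measuring |01> is 0.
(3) A full measurement returns |10> with probability 3/4.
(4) The expectation value of YI is sqrt(3)/2.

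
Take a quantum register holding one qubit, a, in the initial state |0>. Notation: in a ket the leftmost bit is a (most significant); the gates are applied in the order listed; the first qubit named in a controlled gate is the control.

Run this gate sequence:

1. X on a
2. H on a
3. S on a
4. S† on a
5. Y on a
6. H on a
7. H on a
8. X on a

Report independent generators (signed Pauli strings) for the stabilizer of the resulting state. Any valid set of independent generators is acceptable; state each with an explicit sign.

The stabilizer group can be generated by +X, among other valid generating sets.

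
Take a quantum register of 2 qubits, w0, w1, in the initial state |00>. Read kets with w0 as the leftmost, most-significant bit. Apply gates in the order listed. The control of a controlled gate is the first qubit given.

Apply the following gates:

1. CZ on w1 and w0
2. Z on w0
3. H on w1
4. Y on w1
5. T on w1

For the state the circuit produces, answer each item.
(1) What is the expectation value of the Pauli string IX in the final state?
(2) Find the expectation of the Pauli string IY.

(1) The expectation value of IX is -sqrt(2)/2.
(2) In the final state, IY has expectation -sqrt(2)/2.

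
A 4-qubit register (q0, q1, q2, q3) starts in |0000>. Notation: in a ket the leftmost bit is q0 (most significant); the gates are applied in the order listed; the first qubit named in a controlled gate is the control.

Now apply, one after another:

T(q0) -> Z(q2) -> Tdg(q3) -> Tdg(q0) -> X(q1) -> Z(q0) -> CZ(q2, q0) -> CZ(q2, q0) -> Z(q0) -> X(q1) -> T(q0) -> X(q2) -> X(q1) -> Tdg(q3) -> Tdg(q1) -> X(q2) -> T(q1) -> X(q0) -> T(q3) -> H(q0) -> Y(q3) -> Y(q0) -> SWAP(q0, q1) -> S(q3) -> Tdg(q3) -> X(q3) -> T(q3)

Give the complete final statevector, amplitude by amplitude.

The resulting statevector has amplitude -sqrt(2)*exp(I*pi/4)/2 on |1000>, -sqrt(2)*exp(I*pi/4)/2 on |1100>, and 0 on every other basis state. Key observation: gates 4-11 undo each other exactly, leaving only the rest of the circuit to track.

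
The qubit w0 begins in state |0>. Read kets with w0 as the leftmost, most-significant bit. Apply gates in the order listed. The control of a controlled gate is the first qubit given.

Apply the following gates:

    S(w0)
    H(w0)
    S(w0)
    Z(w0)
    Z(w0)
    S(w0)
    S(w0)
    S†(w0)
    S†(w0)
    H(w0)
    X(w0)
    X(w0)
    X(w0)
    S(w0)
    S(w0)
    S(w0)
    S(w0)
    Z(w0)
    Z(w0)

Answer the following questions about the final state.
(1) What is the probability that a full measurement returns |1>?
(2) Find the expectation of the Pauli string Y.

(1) The probability of measuring |1> is 1/2.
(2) The expectation value of Y is 1.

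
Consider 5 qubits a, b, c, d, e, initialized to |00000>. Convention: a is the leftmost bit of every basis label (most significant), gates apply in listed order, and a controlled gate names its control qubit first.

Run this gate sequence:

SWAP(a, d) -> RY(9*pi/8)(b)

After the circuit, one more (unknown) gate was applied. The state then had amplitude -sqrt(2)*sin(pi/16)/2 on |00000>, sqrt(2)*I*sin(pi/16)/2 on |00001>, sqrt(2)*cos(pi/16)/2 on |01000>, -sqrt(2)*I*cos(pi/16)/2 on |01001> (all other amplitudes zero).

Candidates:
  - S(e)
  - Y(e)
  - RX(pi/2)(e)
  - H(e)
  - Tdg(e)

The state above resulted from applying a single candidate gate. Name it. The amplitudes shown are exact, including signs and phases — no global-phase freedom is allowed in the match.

The unique candidate consistent with the amplitudes is RX(pi/2)(e).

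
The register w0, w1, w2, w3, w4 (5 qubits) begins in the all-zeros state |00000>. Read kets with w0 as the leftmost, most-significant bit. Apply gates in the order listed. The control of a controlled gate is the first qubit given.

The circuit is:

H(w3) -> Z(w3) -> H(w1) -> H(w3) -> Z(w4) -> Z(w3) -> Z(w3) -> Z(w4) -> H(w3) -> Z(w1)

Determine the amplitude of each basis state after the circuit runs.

The resulting statevector has amplitude 1/2 on |00000>, -1/2 on |00010>, -1/2 on |01000>, 1/2 on |01010>, and 0 on every other basis state.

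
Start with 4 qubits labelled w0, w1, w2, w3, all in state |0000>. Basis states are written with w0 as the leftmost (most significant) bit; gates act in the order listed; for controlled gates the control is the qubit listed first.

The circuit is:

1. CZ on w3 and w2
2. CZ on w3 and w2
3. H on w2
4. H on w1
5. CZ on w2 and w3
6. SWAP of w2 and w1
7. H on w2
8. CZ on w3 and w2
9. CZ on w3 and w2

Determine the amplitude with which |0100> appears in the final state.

The final state's coefficient on |0100> equals sqrt(2)/2.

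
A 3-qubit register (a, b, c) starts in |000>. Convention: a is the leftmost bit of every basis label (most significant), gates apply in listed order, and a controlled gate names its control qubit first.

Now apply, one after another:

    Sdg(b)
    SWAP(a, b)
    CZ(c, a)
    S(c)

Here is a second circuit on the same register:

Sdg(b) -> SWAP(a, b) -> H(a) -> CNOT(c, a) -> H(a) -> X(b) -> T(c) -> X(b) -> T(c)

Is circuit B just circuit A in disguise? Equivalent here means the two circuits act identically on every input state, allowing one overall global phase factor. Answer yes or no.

Yes, they are equivalent — the unitaries differ by at most a global phase.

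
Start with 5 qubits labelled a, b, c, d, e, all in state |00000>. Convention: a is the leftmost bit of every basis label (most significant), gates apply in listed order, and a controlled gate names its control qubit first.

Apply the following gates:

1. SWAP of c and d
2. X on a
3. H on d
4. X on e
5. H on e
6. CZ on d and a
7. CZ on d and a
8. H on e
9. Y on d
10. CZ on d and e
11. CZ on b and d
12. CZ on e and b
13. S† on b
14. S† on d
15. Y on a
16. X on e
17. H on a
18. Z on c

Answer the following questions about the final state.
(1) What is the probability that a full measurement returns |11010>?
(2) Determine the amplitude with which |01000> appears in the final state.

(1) A full measurement returns |11010> with probability 0.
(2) |01000> carries amplitude 0 in the final state.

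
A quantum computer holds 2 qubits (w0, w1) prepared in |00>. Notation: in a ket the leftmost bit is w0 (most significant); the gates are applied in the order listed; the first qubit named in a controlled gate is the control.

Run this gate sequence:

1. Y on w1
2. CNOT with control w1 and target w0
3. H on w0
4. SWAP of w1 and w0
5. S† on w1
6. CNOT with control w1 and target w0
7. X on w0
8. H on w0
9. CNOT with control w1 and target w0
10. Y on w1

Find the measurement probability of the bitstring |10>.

A full measurement returns |10> with probability 1/4.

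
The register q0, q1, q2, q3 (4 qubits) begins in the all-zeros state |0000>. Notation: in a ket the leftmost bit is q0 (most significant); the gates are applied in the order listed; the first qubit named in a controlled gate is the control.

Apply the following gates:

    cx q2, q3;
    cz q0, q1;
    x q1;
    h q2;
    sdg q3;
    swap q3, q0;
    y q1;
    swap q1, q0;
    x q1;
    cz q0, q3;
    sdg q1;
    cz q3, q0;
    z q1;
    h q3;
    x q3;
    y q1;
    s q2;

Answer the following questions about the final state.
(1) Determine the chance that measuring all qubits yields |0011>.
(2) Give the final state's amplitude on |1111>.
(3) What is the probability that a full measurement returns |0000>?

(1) Outcome |0011> occurs with probability 1/4.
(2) |1111> carries amplitude 0 in the final state.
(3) Outcome |0000> occurs with probability 1/4.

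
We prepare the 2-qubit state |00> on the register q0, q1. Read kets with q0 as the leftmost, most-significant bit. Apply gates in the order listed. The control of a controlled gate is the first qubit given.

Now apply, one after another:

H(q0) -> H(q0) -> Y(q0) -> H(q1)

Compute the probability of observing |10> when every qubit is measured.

The probability of measuring |10> is 1/2. Key observation: gates 1-2 undo each other exactly, leaving only the rest of the circuit to track.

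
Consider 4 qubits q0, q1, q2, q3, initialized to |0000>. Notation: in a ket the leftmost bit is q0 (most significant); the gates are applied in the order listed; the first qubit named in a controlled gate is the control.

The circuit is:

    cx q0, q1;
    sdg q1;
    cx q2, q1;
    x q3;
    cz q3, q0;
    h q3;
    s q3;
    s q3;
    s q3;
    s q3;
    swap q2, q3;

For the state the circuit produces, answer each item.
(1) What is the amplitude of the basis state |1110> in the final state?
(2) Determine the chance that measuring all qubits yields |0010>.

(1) The final state's coefficient on |1110> equals 0. Key observation: steps 7-10 multiply out to the identity, so the circuit reduces to the remaining gates.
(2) The probability of measuring |0010> is 1/2.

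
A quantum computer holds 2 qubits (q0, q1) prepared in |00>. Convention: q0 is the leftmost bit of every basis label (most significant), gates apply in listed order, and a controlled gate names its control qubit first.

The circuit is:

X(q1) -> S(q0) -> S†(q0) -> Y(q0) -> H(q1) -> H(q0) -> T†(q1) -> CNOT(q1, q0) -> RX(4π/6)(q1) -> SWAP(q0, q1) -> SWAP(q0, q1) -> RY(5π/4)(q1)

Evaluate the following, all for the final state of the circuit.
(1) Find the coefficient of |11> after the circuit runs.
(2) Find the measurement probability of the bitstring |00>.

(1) |11> carries amplitude sqrt(6 - 3*sqrt(2))/8 - I*sqrt(sqrt(2) + 2)/8 + sqrt(2 - sqrt(2))*exp(I*pi/4)/8 + sqrt(3*sqrt(2) + 6)*exp(3*I*pi/4)/8 in the final state. Key observation: gates 2-3 undo each other exactly, leaving only the rest of the circuit to track.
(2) Outcome |00> occurs with probability sqrt(3)/16 + 3/8.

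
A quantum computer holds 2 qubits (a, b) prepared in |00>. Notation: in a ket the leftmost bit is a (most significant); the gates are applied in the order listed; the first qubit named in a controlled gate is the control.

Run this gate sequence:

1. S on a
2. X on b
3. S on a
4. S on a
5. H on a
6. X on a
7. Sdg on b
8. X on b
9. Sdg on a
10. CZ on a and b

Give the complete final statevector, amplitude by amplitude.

The final amplitudes are -sqrt(2)*I/2 on |00>, 0 on |01>, -sqrt(2)/2 on |10>, 0 on |11>.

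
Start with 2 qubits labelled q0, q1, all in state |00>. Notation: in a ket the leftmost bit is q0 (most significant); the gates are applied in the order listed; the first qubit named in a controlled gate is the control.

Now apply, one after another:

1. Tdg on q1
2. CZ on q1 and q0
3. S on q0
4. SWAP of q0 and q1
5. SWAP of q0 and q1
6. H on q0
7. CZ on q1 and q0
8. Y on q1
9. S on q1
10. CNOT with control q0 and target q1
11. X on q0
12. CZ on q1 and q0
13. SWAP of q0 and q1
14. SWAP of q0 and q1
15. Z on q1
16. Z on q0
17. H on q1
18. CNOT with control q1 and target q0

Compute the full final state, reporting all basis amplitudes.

The final amplitudes are -1/2 on |00>, -1/2 on |01>, 1/2 on |10>, -1/2 on |11>.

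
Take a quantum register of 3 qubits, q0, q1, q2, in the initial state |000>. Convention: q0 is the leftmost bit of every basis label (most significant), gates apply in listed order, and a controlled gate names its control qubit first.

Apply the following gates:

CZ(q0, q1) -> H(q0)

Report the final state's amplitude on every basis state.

The resulting statevector has amplitude sqrt(2)/2 on |000>, sqrt(2)/2 on |100>, and 0 on every other basis state.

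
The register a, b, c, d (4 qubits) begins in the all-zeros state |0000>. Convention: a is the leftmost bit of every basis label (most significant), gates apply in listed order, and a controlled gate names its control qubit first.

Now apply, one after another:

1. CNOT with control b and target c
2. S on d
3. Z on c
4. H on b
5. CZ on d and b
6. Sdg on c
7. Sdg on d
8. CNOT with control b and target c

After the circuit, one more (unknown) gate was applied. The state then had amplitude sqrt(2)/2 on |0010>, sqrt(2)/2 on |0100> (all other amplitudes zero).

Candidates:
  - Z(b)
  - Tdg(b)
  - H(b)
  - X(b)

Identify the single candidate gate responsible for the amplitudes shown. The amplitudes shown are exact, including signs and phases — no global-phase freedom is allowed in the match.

It was X(b) that produced the state shown.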